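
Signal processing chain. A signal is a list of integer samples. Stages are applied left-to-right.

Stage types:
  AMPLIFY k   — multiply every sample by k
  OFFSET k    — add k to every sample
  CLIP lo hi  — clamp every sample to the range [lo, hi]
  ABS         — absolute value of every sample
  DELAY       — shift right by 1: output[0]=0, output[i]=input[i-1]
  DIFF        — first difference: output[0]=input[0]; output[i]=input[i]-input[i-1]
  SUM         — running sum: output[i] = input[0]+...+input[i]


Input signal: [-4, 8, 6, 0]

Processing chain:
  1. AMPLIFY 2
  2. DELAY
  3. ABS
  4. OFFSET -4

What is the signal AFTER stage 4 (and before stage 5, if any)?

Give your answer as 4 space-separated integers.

Answer: -4 4 12 8

Derivation:
Input: [-4, 8, 6, 0]
Stage 1 (AMPLIFY 2): -4*2=-8, 8*2=16, 6*2=12, 0*2=0 -> [-8, 16, 12, 0]
Stage 2 (DELAY): [0, -8, 16, 12] = [0, -8, 16, 12] -> [0, -8, 16, 12]
Stage 3 (ABS): |0|=0, |-8|=8, |16|=16, |12|=12 -> [0, 8, 16, 12]
Stage 4 (OFFSET -4): 0+-4=-4, 8+-4=4, 16+-4=12, 12+-4=8 -> [-4, 4, 12, 8]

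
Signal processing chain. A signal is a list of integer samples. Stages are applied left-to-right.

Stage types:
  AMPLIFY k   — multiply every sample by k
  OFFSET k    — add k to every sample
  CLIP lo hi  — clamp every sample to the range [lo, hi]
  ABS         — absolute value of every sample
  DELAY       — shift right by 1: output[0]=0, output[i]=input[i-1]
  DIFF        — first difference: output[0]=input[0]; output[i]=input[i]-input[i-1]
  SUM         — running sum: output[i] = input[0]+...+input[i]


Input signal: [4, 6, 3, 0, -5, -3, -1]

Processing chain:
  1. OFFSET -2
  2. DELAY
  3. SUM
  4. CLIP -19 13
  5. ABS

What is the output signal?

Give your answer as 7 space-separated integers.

Input: [4, 6, 3, 0, -5, -3, -1]
Stage 1 (OFFSET -2): 4+-2=2, 6+-2=4, 3+-2=1, 0+-2=-2, -5+-2=-7, -3+-2=-5, -1+-2=-3 -> [2, 4, 1, -2, -7, -5, -3]
Stage 2 (DELAY): [0, 2, 4, 1, -2, -7, -5] = [0, 2, 4, 1, -2, -7, -5] -> [0, 2, 4, 1, -2, -7, -5]
Stage 3 (SUM): sum[0..0]=0, sum[0..1]=2, sum[0..2]=6, sum[0..3]=7, sum[0..4]=5, sum[0..5]=-2, sum[0..6]=-7 -> [0, 2, 6, 7, 5, -2, -7]
Stage 4 (CLIP -19 13): clip(0,-19,13)=0, clip(2,-19,13)=2, clip(6,-19,13)=6, clip(7,-19,13)=7, clip(5,-19,13)=5, clip(-2,-19,13)=-2, clip(-7,-19,13)=-7 -> [0, 2, 6, 7, 5, -2, -7]
Stage 5 (ABS): |0|=0, |2|=2, |6|=6, |7|=7, |5|=5, |-2|=2, |-7|=7 -> [0, 2, 6, 7, 5, 2, 7]

Answer: 0 2 6 7 5 2 7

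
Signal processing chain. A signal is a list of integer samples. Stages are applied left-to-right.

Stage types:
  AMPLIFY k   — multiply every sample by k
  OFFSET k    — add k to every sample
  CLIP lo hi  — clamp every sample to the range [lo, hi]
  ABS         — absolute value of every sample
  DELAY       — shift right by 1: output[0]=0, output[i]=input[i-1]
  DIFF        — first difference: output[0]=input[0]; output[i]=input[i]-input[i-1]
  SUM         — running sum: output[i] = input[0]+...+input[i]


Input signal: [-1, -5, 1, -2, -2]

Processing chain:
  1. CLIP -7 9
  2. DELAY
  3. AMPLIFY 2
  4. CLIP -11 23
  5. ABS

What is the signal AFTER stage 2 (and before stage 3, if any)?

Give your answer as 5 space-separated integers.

Answer: 0 -1 -5 1 -2

Derivation:
Input: [-1, -5, 1, -2, -2]
Stage 1 (CLIP -7 9): clip(-1,-7,9)=-1, clip(-5,-7,9)=-5, clip(1,-7,9)=1, clip(-2,-7,9)=-2, clip(-2,-7,9)=-2 -> [-1, -5, 1, -2, -2]
Stage 2 (DELAY): [0, -1, -5, 1, -2] = [0, -1, -5, 1, -2] -> [0, -1, -5, 1, -2]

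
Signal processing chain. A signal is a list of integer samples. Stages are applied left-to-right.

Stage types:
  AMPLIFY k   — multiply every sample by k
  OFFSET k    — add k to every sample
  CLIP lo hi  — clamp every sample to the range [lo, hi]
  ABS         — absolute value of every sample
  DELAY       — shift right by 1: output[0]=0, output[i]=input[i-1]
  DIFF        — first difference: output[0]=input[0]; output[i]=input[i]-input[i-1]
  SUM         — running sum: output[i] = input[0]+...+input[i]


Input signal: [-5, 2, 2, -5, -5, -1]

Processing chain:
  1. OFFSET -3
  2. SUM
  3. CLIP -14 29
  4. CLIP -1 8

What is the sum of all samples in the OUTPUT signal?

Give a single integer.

Answer: -6

Derivation:
Input: [-5, 2, 2, -5, -5, -1]
Stage 1 (OFFSET -3): -5+-3=-8, 2+-3=-1, 2+-3=-1, -5+-3=-8, -5+-3=-8, -1+-3=-4 -> [-8, -1, -1, -8, -8, -4]
Stage 2 (SUM): sum[0..0]=-8, sum[0..1]=-9, sum[0..2]=-10, sum[0..3]=-18, sum[0..4]=-26, sum[0..5]=-30 -> [-8, -9, -10, -18, -26, -30]
Stage 3 (CLIP -14 29): clip(-8,-14,29)=-8, clip(-9,-14,29)=-9, clip(-10,-14,29)=-10, clip(-18,-14,29)=-14, clip(-26,-14,29)=-14, clip(-30,-14,29)=-14 -> [-8, -9, -10, -14, -14, -14]
Stage 4 (CLIP -1 8): clip(-8,-1,8)=-1, clip(-9,-1,8)=-1, clip(-10,-1,8)=-1, clip(-14,-1,8)=-1, clip(-14,-1,8)=-1, clip(-14,-1,8)=-1 -> [-1, -1, -1, -1, -1, -1]
Output sum: -6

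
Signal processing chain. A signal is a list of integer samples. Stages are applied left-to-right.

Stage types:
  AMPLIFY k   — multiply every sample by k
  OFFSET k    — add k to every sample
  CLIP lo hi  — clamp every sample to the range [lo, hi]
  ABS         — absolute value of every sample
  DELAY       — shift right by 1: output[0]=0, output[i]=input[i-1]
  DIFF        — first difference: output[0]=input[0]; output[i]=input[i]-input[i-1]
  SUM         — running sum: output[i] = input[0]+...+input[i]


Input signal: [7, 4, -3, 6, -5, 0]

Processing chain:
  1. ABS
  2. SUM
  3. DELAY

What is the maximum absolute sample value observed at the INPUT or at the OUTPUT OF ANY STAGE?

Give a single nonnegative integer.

Input: [7, 4, -3, 6, -5, 0] (max |s|=7)
Stage 1 (ABS): |7|=7, |4|=4, |-3|=3, |6|=6, |-5|=5, |0|=0 -> [7, 4, 3, 6, 5, 0] (max |s|=7)
Stage 2 (SUM): sum[0..0]=7, sum[0..1]=11, sum[0..2]=14, sum[0..3]=20, sum[0..4]=25, sum[0..5]=25 -> [7, 11, 14, 20, 25, 25] (max |s|=25)
Stage 3 (DELAY): [0, 7, 11, 14, 20, 25] = [0, 7, 11, 14, 20, 25] -> [0, 7, 11, 14, 20, 25] (max |s|=25)
Overall max amplitude: 25

Answer: 25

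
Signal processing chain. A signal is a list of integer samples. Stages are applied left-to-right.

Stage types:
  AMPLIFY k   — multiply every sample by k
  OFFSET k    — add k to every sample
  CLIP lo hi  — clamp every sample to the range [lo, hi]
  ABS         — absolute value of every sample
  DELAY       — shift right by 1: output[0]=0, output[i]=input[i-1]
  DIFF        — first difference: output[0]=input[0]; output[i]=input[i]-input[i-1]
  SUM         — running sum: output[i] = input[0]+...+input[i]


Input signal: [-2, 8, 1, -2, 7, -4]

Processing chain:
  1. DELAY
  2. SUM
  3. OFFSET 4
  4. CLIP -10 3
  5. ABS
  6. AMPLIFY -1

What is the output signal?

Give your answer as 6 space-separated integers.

Input: [-2, 8, 1, -2, 7, -4]
Stage 1 (DELAY): [0, -2, 8, 1, -2, 7] = [0, -2, 8, 1, -2, 7] -> [0, -2, 8, 1, -2, 7]
Stage 2 (SUM): sum[0..0]=0, sum[0..1]=-2, sum[0..2]=6, sum[0..3]=7, sum[0..4]=5, sum[0..5]=12 -> [0, -2, 6, 7, 5, 12]
Stage 3 (OFFSET 4): 0+4=4, -2+4=2, 6+4=10, 7+4=11, 5+4=9, 12+4=16 -> [4, 2, 10, 11, 9, 16]
Stage 4 (CLIP -10 3): clip(4,-10,3)=3, clip(2,-10,3)=2, clip(10,-10,3)=3, clip(11,-10,3)=3, clip(9,-10,3)=3, clip(16,-10,3)=3 -> [3, 2, 3, 3, 3, 3]
Stage 5 (ABS): |3|=3, |2|=2, |3|=3, |3|=3, |3|=3, |3|=3 -> [3, 2, 3, 3, 3, 3]
Stage 6 (AMPLIFY -1): 3*-1=-3, 2*-1=-2, 3*-1=-3, 3*-1=-3, 3*-1=-3, 3*-1=-3 -> [-3, -2, -3, -3, -3, -3]

Answer: -3 -2 -3 -3 -3 -3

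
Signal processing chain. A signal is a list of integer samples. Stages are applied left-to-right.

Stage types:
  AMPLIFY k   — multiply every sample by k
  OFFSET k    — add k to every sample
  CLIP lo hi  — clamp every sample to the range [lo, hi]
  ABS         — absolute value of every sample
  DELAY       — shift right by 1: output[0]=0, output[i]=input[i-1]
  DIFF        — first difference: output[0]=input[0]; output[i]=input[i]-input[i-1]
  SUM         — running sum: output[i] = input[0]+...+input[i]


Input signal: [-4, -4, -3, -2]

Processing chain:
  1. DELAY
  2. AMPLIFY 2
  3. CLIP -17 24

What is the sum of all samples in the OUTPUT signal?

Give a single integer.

Input: [-4, -4, -3, -2]
Stage 1 (DELAY): [0, -4, -4, -3] = [0, -4, -4, -3] -> [0, -4, -4, -3]
Stage 2 (AMPLIFY 2): 0*2=0, -4*2=-8, -4*2=-8, -3*2=-6 -> [0, -8, -8, -6]
Stage 3 (CLIP -17 24): clip(0,-17,24)=0, clip(-8,-17,24)=-8, clip(-8,-17,24)=-8, clip(-6,-17,24)=-6 -> [0, -8, -8, -6]
Output sum: -22

Answer: -22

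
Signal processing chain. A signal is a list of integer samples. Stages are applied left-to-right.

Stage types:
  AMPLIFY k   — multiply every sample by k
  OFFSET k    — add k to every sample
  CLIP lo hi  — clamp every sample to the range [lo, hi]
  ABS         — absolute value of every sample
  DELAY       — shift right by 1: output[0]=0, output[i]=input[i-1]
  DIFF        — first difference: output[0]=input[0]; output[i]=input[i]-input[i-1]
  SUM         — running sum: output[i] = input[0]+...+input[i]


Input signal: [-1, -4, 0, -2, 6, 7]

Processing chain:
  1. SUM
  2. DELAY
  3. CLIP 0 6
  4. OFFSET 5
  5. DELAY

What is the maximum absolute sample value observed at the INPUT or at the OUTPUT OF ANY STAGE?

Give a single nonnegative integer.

Answer: 7

Derivation:
Input: [-1, -4, 0, -2, 6, 7] (max |s|=7)
Stage 1 (SUM): sum[0..0]=-1, sum[0..1]=-5, sum[0..2]=-5, sum[0..3]=-7, sum[0..4]=-1, sum[0..5]=6 -> [-1, -5, -5, -7, -1, 6] (max |s|=7)
Stage 2 (DELAY): [0, -1, -5, -5, -7, -1] = [0, -1, -5, -5, -7, -1] -> [0, -1, -5, -5, -7, -1] (max |s|=7)
Stage 3 (CLIP 0 6): clip(0,0,6)=0, clip(-1,0,6)=0, clip(-5,0,6)=0, clip(-5,0,6)=0, clip(-7,0,6)=0, clip(-1,0,6)=0 -> [0, 0, 0, 0, 0, 0] (max |s|=0)
Stage 4 (OFFSET 5): 0+5=5, 0+5=5, 0+5=5, 0+5=5, 0+5=5, 0+5=5 -> [5, 5, 5, 5, 5, 5] (max |s|=5)
Stage 5 (DELAY): [0, 5, 5, 5, 5, 5] = [0, 5, 5, 5, 5, 5] -> [0, 5, 5, 5, 5, 5] (max |s|=5)
Overall max amplitude: 7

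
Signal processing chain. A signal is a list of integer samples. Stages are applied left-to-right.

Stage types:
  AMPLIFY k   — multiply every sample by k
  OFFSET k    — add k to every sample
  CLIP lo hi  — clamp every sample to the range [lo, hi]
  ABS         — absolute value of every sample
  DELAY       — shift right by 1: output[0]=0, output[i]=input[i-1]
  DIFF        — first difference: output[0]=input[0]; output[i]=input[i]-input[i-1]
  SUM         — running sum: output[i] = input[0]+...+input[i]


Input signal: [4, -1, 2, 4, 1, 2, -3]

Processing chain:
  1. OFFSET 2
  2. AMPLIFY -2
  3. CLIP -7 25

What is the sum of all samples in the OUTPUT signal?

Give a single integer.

Input: [4, -1, 2, 4, 1, 2, -3]
Stage 1 (OFFSET 2): 4+2=6, -1+2=1, 2+2=4, 4+2=6, 1+2=3, 2+2=4, -3+2=-1 -> [6, 1, 4, 6, 3, 4, -1]
Stage 2 (AMPLIFY -2): 6*-2=-12, 1*-2=-2, 4*-2=-8, 6*-2=-12, 3*-2=-6, 4*-2=-8, -1*-2=2 -> [-12, -2, -8, -12, -6, -8, 2]
Stage 3 (CLIP -7 25): clip(-12,-7,25)=-7, clip(-2,-7,25)=-2, clip(-8,-7,25)=-7, clip(-12,-7,25)=-7, clip(-6,-7,25)=-6, clip(-8,-7,25)=-7, clip(2,-7,25)=2 -> [-7, -2, -7, -7, -6, -7, 2]
Output sum: -34

Answer: -34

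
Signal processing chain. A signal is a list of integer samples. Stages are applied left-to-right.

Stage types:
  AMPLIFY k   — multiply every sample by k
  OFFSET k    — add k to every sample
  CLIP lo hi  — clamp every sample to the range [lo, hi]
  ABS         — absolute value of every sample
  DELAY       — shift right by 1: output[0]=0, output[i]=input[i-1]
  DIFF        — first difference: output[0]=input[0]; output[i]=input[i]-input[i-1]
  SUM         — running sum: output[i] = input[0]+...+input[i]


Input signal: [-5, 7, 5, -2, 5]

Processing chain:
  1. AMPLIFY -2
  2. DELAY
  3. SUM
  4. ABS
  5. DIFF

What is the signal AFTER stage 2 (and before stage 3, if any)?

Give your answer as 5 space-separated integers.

Answer: 0 10 -14 -10 4

Derivation:
Input: [-5, 7, 5, -2, 5]
Stage 1 (AMPLIFY -2): -5*-2=10, 7*-2=-14, 5*-2=-10, -2*-2=4, 5*-2=-10 -> [10, -14, -10, 4, -10]
Stage 2 (DELAY): [0, 10, -14, -10, 4] = [0, 10, -14, -10, 4] -> [0, 10, -14, -10, 4]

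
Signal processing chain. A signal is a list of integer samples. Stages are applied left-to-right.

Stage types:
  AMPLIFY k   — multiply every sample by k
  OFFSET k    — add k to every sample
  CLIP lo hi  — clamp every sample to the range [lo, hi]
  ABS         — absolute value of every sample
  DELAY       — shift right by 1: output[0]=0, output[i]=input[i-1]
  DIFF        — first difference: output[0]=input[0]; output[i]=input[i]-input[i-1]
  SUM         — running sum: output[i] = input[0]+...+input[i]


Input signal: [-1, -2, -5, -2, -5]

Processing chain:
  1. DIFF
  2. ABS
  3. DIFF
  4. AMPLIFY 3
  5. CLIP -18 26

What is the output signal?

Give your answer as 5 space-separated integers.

Answer: 3 0 6 0 0

Derivation:
Input: [-1, -2, -5, -2, -5]
Stage 1 (DIFF): s[0]=-1, -2--1=-1, -5--2=-3, -2--5=3, -5--2=-3 -> [-1, -1, -3, 3, -3]
Stage 2 (ABS): |-1|=1, |-1|=1, |-3|=3, |3|=3, |-3|=3 -> [1, 1, 3, 3, 3]
Stage 3 (DIFF): s[0]=1, 1-1=0, 3-1=2, 3-3=0, 3-3=0 -> [1, 0, 2, 0, 0]
Stage 4 (AMPLIFY 3): 1*3=3, 0*3=0, 2*3=6, 0*3=0, 0*3=0 -> [3, 0, 6, 0, 0]
Stage 5 (CLIP -18 26): clip(3,-18,26)=3, clip(0,-18,26)=0, clip(6,-18,26)=6, clip(0,-18,26)=0, clip(0,-18,26)=0 -> [3, 0, 6, 0, 0]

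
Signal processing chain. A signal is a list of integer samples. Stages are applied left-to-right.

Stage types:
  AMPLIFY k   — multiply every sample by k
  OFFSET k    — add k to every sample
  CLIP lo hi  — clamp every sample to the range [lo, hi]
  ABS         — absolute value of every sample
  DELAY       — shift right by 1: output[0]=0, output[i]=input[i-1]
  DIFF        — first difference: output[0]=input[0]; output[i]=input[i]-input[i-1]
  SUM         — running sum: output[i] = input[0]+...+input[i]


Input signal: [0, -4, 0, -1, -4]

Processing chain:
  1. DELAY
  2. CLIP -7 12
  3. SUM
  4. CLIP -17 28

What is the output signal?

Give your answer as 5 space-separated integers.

Answer: 0 0 -4 -4 -5

Derivation:
Input: [0, -4, 0, -1, -4]
Stage 1 (DELAY): [0, 0, -4, 0, -1] = [0, 0, -4, 0, -1] -> [0, 0, -4, 0, -1]
Stage 2 (CLIP -7 12): clip(0,-7,12)=0, clip(0,-7,12)=0, clip(-4,-7,12)=-4, clip(0,-7,12)=0, clip(-1,-7,12)=-1 -> [0, 0, -4, 0, -1]
Stage 3 (SUM): sum[0..0]=0, sum[0..1]=0, sum[0..2]=-4, sum[0..3]=-4, sum[0..4]=-5 -> [0, 0, -4, -4, -5]
Stage 4 (CLIP -17 28): clip(0,-17,28)=0, clip(0,-17,28)=0, clip(-4,-17,28)=-4, clip(-4,-17,28)=-4, clip(-5,-17,28)=-5 -> [0, 0, -4, -4, -5]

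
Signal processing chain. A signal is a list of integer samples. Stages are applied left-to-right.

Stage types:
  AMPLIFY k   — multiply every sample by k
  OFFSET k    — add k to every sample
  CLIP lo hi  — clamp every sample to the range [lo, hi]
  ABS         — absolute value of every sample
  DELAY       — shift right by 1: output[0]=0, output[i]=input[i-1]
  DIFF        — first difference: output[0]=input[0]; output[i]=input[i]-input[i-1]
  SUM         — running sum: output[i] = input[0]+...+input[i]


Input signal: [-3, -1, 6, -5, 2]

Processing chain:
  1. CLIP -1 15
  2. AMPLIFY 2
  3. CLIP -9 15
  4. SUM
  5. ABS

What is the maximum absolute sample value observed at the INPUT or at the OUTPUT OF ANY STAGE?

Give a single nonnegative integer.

Answer: 12

Derivation:
Input: [-3, -1, 6, -5, 2] (max |s|=6)
Stage 1 (CLIP -1 15): clip(-3,-1,15)=-1, clip(-1,-1,15)=-1, clip(6,-1,15)=6, clip(-5,-1,15)=-1, clip(2,-1,15)=2 -> [-1, -1, 6, -1, 2] (max |s|=6)
Stage 2 (AMPLIFY 2): -1*2=-2, -1*2=-2, 6*2=12, -1*2=-2, 2*2=4 -> [-2, -2, 12, -2, 4] (max |s|=12)
Stage 3 (CLIP -9 15): clip(-2,-9,15)=-2, clip(-2,-9,15)=-2, clip(12,-9,15)=12, clip(-2,-9,15)=-2, clip(4,-9,15)=4 -> [-2, -2, 12, -2, 4] (max |s|=12)
Stage 4 (SUM): sum[0..0]=-2, sum[0..1]=-4, sum[0..2]=8, sum[0..3]=6, sum[0..4]=10 -> [-2, -4, 8, 6, 10] (max |s|=10)
Stage 5 (ABS): |-2|=2, |-4|=4, |8|=8, |6|=6, |10|=10 -> [2, 4, 8, 6, 10] (max |s|=10)
Overall max amplitude: 12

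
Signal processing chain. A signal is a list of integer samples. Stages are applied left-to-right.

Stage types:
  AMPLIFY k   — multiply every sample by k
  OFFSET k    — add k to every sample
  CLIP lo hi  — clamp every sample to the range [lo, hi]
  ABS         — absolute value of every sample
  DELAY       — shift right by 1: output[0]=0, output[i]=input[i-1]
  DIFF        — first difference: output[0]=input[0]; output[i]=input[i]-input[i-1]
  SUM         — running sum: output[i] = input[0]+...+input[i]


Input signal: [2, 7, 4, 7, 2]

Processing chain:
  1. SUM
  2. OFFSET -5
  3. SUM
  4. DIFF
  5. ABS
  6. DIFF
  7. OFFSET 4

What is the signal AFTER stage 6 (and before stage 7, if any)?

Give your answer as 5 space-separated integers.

Answer: 3 1 4 7 2

Derivation:
Input: [2, 7, 4, 7, 2]
Stage 1 (SUM): sum[0..0]=2, sum[0..1]=9, sum[0..2]=13, sum[0..3]=20, sum[0..4]=22 -> [2, 9, 13, 20, 22]
Stage 2 (OFFSET -5): 2+-5=-3, 9+-5=4, 13+-5=8, 20+-5=15, 22+-5=17 -> [-3, 4, 8, 15, 17]
Stage 3 (SUM): sum[0..0]=-3, sum[0..1]=1, sum[0..2]=9, sum[0..3]=24, sum[0..4]=41 -> [-3, 1, 9, 24, 41]
Stage 4 (DIFF): s[0]=-3, 1--3=4, 9-1=8, 24-9=15, 41-24=17 -> [-3, 4, 8, 15, 17]
Stage 5 (ABS): |-3|=3, |4|=4, |8|=8, |15|=15, |17|=17 -> [3, 4, 8, 15, 17]
Stage 6 (DIFF): s[0]=3, 4-3=1, 8-4=4, 15-8=7, 17-15=2 -> [3, 1, 4, 7, 2]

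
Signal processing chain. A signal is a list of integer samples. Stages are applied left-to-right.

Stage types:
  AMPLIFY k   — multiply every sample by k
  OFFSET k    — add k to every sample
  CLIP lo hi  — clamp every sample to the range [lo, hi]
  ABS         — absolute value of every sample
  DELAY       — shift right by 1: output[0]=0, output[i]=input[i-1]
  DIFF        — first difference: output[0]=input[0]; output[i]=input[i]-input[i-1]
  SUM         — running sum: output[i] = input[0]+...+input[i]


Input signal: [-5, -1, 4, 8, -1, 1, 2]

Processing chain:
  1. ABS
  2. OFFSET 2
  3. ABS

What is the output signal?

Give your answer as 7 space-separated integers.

Answer: 7 3 6 10 3 3 4

Derivation:
Input: [-5, -1, 4, 8, -1, 1, 2]
Stage 1 (ABS): |-5|=5, |-1|=1, |4|=4, |8|=8, |-1|=1, |1|=1, |2|=2 -> [5, 1, 4, 8, 1, 1, 2]
Stage 2 (OFFSET 2): 5+2=7, 1+2=3, 4+2=6, 8+2=10, 1+2=3, 1+2=3, 2+2=4 -> [7, 3, 6, 10, 3, 3, 4]
Stage 3 (ABS): |7|=7, |3|=3, |6|=6, |10|=10, |3|=3, |3|=3, |4|=4 -> [7, 3, 6, 10, 3, 3, 4]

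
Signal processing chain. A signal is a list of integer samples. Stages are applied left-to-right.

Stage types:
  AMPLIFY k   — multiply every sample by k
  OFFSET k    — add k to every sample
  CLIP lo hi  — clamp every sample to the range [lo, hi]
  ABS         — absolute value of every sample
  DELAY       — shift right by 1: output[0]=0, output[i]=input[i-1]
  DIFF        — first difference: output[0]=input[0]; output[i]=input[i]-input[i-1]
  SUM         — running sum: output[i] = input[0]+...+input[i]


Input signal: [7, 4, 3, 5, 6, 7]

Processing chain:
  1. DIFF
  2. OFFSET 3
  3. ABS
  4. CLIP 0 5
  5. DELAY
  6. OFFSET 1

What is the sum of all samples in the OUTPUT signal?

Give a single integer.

Input: [7, 4, 3, 5, 6, 7]
Stage 1 (DIFF): s[0]=7, 4-7=-3, 3-4=-1, 5-3=2, 6-5=1, 7-6=1 -> [7, -3, -1, 2, 1, 1]
Stage 2 (OFFSET 3): 7+3=10, -3+3=0, -1+3=2, 2+3=5, 1+3=4, 1+3=4 -> [10, 0, 2, 5, 4, 4]
Stage 3 (ABS): |10|=10, |0|=0, |2|=2, |5|=5, |4|=4, |4|=4 -> [10, 0, 2, 5, 4, 4]
Stage 4 (CLIP 0 5): clip(10,0,5)=5, clip(0,0,5)=0, clip(2,0,5)=2, clip(5,0,5)=5, clip(4,0,5)=4, clip(4,0,5)=4 -> [5, 0, 2, 5, 4, 4]
Stage 5 (DELAY): [0, 5, 0, 2, 5, 4] = [0, 5, 0, 2, 5, 4] -> [0, 5, 0, 2, 5, 4]
Stage 6 (OFFSET 1): 0+1=1, 5+1=6, 0+1=1, 2+1=3, 5+1=6, 4+1=5 -> [1, 6, 1, 3, 6, 5]
Output sum: 22

Answer: 22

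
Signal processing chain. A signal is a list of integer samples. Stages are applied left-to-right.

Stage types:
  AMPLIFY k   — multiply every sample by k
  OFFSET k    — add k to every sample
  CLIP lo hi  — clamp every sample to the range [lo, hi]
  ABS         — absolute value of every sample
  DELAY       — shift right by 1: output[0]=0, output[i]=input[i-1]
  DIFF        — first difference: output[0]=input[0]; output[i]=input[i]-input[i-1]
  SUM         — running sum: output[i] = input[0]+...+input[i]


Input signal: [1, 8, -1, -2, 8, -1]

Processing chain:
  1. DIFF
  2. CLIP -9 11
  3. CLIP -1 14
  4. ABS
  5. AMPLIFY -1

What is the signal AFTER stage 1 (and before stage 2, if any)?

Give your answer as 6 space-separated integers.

Input: [1, 8, -1, -2, 8, -1]
Stage 1 (DIFF): s[0]=1, 8-1=7, -1-8=-9, -2--1=-1, 8--2=10, -1-8=-9 -> [1, 7, -9, -1, 10, -9]

Answer: 1 7 -9 -1 10 -9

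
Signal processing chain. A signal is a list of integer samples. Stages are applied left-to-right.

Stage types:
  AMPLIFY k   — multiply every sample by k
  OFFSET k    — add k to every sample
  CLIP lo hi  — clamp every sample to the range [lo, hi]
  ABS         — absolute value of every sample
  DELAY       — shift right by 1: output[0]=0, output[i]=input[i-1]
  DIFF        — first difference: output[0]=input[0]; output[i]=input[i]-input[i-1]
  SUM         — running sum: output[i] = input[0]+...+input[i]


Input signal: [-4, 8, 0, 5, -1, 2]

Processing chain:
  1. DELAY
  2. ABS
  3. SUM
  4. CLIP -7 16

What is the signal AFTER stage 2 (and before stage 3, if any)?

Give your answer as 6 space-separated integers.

Input: [-4, 8, 0, 5, -1, 2]
Stage 1 (DELAY): [0, -4, 8, 0, 5, -1] = [0, -4, 8, 0, 5, -1] -> [0, -4, 8, 0, 5, -1]
Stage 2 (ABS): |0|=0, |-4|=4, |8|=8, |0|=0, |5|=5, |-1|=1 -> [0, 4, 8, 0, 5, 1]

Answer: 0 4 8 0 5 1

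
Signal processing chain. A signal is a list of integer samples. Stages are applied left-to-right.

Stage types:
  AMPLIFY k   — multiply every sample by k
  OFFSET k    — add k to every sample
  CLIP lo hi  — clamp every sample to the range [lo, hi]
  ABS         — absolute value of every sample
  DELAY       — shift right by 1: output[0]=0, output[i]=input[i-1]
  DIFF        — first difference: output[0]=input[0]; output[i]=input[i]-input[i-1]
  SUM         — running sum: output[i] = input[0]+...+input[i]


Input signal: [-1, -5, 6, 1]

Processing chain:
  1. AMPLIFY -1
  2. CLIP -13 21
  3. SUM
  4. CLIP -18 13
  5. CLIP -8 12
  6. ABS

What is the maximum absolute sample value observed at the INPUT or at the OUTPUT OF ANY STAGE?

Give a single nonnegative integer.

Input: [-1, -5, 6, 1] (max |s|=6)
Stage 1 (AMPLIFY -1): -1*-1=1, -5*-1=5, 6*-1=-6, 1*-1=-1 -> [1, 5, -6, -1] (max |s|=6)
Stage 2 (CLIP -13 21): clip(1,-13,21)=1, clip(5,-13,21)=5, clip(-6,-13,21)=-6, clip(-1,-13,21)=-1 -> [1, 5, -6, -1] (max |s|=6)
Stage 3 (SUM): sum[0..0]=1, sum[0..1]=6, sum[0..2]=0, sum[0..3]=-1 -> [1, 6, 0, -1] (max |s|=6)
Stage 4 (CLIP -18 13): clip(1,-18,13)=1, clip(6,-18,13)=6, clip(0,-18,13)=0, clip(-1,-18,13)=-1 -> [1, 6, 0, -1] (max |s|=6)
Stage 5 (CLIP -8 12): clip(1,-8,12)=1, clip(6,-8,12)=6, clip(0,-8,12)=0, clip(-1,-8,12)=-1 -> [1, 6, 0, -1] (max |s|=6)
Stage 6 (ABS): |1|=1, |6|=6, |0|=0, |-1|=1 -> [1, 6, 0, 1] (max |s|=6)
Overall max amplitude: 6

Answer: 6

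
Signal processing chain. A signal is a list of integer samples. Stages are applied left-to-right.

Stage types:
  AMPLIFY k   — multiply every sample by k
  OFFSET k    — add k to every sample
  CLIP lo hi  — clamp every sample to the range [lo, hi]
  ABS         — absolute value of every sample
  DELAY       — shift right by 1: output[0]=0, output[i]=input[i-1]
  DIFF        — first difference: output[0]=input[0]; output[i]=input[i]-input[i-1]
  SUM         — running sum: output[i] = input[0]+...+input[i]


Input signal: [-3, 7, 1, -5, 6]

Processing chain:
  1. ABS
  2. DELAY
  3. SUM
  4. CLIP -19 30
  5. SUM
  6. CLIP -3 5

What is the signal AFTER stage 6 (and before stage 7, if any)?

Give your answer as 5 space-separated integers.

Input: [-3, 7, 1, -5, 6]
Stage 1 (ABS): |-3|=3, |7|=7, |1|=1, |-5|=5, |6|=6 -> [3, 7, 1, 5, 6]
Stage 2 (DELAY): [0, 3, 7, 1, 5] = [0, 3, 7, 1, 5] -> [0, 3, 7, 1, 5]
Stage 3 (SUM): sum[0..0]=0, sum[0..1]=3, sum[0..2]=10, sum[0..3]=11, sum[0..4]=16 -> [0, 3, 10, 11, 16]
Stage 4 (CLIP -19 30): clip(0,-19,30)=0, clip(3,-19,30)=3, clip(10,-19,30)=10, clip(11,-19,30)=11, clip(16,-19,30)=16 -> [0, 3, 10, 11, 16]
Stage 5 (SUM): sum[0..0]=0, sum[0..1]=3, sum[0..2]=13, sum[0..3]=24, sum[0..4]=40 -> [0, 3, 13, 24, 40]
Stage 6 (CLIP -3 5): clip(0,-3,5)=0, clip(3,-3,5)=3, clip(13,-3,5)=5, clip(24,-3,5)=5, clip(40,-3,5)=5 -> [0, 3, 5, 5, 5]

Answer: 0 3 5 5 5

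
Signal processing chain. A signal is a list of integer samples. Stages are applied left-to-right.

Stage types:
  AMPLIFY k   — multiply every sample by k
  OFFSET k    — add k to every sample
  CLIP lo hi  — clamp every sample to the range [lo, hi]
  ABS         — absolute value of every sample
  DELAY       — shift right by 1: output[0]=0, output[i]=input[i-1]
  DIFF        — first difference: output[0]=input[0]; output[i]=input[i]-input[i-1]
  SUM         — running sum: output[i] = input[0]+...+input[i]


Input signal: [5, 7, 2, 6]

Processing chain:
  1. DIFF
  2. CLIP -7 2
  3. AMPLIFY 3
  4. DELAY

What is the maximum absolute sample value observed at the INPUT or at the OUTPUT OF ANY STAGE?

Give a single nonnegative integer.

Answer: 15

Derivation:
Input: [5, 7, 2, 6] (max |s|=7)
Stage 1 (DIFF): s[0]=5, 7-5=2, 2-7=-5, 6-2=4 -> [5, 2, -5, 4] (max |s|=5)
Stage 2 (CLIP -7 2): clip(5,-7,2)=2, clip(2,-7,2)=2, clip(-5,-7,2)=-5, clip(4,-7,2)=2 -> [2, 2, -5, 2] (max |s|=5)
Stage 3 (AMPLIFY 3): 2*3=6, 2*3=6, -5*3=-15, 2*3=6 -> [6, 6, -15, 6] (max |s|=15)
Stage 4 (DELAY): [0, 6, 6, -15] = [0, 6, 6, -15] -> [0, 6, 6, -15] (max |s|=15)
Overall max amplitude: 15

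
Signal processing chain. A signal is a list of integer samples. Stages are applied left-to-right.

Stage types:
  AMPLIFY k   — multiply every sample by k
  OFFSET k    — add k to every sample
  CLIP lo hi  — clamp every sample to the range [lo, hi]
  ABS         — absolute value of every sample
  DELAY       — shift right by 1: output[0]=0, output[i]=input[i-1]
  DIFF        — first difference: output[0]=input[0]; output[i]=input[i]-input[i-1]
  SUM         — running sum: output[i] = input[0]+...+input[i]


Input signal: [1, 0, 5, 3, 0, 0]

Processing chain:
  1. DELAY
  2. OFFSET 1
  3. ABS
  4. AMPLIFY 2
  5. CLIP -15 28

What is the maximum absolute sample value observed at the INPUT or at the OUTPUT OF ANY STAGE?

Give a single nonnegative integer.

Answer: 12

Derivation:
Input: [1, 0, 5, 3, 0, 0] (max |s|=5)
Stage 1 (DELAY): [0, 1, 0, 5, 3, 0] = [0, 1, 0, 5, 3, 0] -> [0, 1, 0, 5, 3, 0] (max |s|=5)
Stage 2 (OFFSET 1): 0+1=1, 1+1=2, 0+1=1, 5+1=6, 3+1=4, 0+1=1 -> [1, 2, 1, 6, 4, 1] (max |s|=6)
Stage 3 (ABS): |1|=1, |2|=2, |1|=1, |6|=6, |4|=4, |1|=1 -> [1, 2, 1, 6, 4, 1] (max |s|=6)
Stage 4 (AMPLIFY 2): 1*2=2, 2*2=4, 1*2=2, 6*2=12, 4*2=8, 1*2=2 -> [2, 4, 2, 12, 8, 2] (max |s|=12)
Stage 5 (CLIP -15 28): clip(2,-15,28)=2, clip(4,-15,28)=4, clip(2,-15,28)=2, clip(12,-15,28)=12, clip(8,-15,28)=8, clip(2,-15,28)=2 -> [2, 4, 2, 12, 8, 2] (max |s|=12)
Overall max amplitude: 12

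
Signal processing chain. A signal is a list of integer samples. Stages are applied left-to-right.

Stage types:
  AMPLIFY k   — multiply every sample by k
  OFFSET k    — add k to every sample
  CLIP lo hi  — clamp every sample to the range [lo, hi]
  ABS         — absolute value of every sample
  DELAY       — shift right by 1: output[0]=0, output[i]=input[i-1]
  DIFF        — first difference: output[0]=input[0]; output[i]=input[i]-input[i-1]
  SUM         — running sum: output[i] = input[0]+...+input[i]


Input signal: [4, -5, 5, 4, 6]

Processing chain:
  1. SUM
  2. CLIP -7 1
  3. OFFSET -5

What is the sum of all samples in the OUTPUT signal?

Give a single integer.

Input: [4, -5, 5, 4, 6]
Stage 1 (SUM): sum[0..0]=4, sum[0..1]=-1, sum[0..2]=4, sum[0..3]=8, sum[0..4]=14 -> [4, -1, 4, 8, 14]
Stage 2 (CLIP -7 1): clip(4,-7,1)=1, clip(-1,-7,1)=-1, clip(4,-7,1)=1, clip(8,-7,1)=1, clip(14,-7,1)=1 -> [1, -1, 1, 1, 1]
Stage 3 (OFFSET -5): 1+-5=-4, -1+-5=-6, 1+-5=-4, 1+-5=-4, 1+-5=-4 -> [-4, -6, -4, -4, -4]
Output sum: -22

Answer: -22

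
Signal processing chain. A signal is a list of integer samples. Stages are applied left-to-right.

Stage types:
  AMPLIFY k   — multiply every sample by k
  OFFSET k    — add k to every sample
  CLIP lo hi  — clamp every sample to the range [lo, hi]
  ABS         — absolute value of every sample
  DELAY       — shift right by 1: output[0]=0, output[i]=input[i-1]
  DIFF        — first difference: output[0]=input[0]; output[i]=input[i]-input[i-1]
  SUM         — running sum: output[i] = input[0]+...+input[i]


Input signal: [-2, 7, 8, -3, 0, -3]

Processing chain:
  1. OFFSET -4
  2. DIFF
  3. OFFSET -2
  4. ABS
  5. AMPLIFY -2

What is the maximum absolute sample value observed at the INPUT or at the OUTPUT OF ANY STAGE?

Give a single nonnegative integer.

Answer: 26

Derivation:
Input: [-2, 7, 8, -3, 0, -3] (max |s|=8)
Stage 1 (OFFSET -4): -2+-4=-6, 7+-4=3, 8+-4=4, -3+-4=-7, 0+-4=-4, -3+-4=-7 -> [-6, 3, 4, -7, -4, -7] (max |s|=7)
Stage 2 (DIFF): s[0]=-6, 3--6=9, 4-3=1, -7-4=-11, -4--7=3, -7--4=-3 -> [-6, 9, 1, -11, 3, -3] (max |s|=11)
Stage 3 (OFFSET -2): -6+-2=-8, 9+-2=7, 1+-2=-1, -11+-2=-13, 3+-2=1, -3+-2=-5 -> [-8, 7, -1, -13, 1, -5] (max |s|=13)
Stage 4 (ABS): |-8|=8, |7|=7, |-1|=1, |-13|=13, |1|=1, |-5|=5 -> [8, 7, 1, 13, 1, 5] (max |s|=13)
Stage 5 (AMPLIFY -2): 8*-2=-16, 7*-2=-14, 1*-2=-2, 13*-2=-26, 1*-2=-2, 5*-2=-10 -> [-16, -14, -2, -26, -2, -10] (max |s|=26)
Overall max amplitude: 26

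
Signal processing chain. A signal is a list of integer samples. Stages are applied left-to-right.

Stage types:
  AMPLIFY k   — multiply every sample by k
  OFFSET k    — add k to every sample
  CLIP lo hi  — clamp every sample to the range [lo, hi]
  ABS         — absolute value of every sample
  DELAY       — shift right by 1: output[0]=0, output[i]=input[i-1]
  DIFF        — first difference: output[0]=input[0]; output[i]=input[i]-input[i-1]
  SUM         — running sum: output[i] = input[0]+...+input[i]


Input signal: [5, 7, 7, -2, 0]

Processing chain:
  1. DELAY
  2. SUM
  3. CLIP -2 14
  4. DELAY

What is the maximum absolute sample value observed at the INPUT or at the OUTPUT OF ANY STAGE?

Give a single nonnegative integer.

Answer: 19

Derivation:
Input: [5, 7, 7, -2, 0] (max |s|=7)
Stage 1 (DELAY): [0, 5, 7, 7, -2] = [0, 5, 7, 7, -2] -> [0, 5, 7, 7, -2] (max |s|=7)
Stage 2 (SUM): sum[0..0]=0, sum[0..1]=5, sum[0..2]=12, sum[0..3]=19, sum[0..4]=17 -> [0, 5, 12, 19, 17] (max |s|=19)
Stage 3 (CLIP -2 14): clip(0,-2,14)=0, clip(5,-2,14)=5, clip(12,-2,14)=12, clip(19,-2,14)=14, clip(17,-2,14)=14 -> [0, 5, 12, 14, 14] (max |s|=14)
Stage 4 (DELAY): [0, 0, 5, 12, 14] = [0, 0, 5, 12, 14] -> [0, 0, 5, 12, 14] (max |s|=14)
Overall max amplitude: 19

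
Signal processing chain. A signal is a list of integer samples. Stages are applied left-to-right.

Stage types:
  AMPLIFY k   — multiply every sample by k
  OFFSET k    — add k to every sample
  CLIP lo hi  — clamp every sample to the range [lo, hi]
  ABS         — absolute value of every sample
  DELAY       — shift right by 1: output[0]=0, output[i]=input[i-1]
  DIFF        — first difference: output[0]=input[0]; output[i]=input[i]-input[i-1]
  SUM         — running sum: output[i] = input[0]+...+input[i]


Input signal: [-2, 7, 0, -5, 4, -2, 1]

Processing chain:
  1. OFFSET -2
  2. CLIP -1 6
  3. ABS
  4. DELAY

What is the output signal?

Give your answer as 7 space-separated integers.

Answer: 0 1 5 1 1 2 1

Derivation:
Input: [-2, 7, 0, -5, 4, -2, 1]
Stage 1 (OFFSET -2): -2+-2=-4, 7+-2=5, 0+-2=-2, -5+-2=-7, 4+-2=2, -2+-2=-4, 1+-2=-1 -> [-4, 5, -2, -7, 2, -4, -1]
Stage 2 (CLIP -1 6): clip(-4,-1,6)=-1, clip(5,-1,6)=5, clip(-2,-1,6)=-1, clip(-7,-1,6)=-1, clip(2,-1,6)=2, clip(-4,-1,6)=-1, clip(-1,-1,6)=-1 -> [-1, 5, -1, -1, 2, -1, -1]
Stage 3 (ABS): |-1|=1, |5|=5, |-1|=1, |-1|=1, |2|=2, |-1|=1, |-1|=1 -> [1, 5, 1, 1, 2, 1, 1]
Stage 4 (DELAY): [0, 1, 5, 1, 1, 2, 1] = [0, 1, 5, 1, 1, 2, 1] -> [0, 1, 5, 1, 1, 2, 1]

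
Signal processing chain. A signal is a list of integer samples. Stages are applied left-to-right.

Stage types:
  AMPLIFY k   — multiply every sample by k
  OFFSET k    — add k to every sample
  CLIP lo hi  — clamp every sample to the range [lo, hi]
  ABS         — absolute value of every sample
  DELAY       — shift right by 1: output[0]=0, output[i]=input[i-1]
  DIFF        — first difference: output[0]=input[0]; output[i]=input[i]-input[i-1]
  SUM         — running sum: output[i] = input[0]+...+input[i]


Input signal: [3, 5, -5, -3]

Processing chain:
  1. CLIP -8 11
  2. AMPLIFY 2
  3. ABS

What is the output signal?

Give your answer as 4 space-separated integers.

Answer: 6 10 10 6

Derivation:
Input: [3, 5, -5, -3]
Stage 1 (CLIP -8 11): clip(3,-8,11)=3, clip(5,-8,11)=5, clip(-5,-8,11)=-5, clip(-3,-8,11)=-3 -> [3, 5, -5, -3]
Stage 2 (AMPLIFY 2): 3*2=6, 5*2=10, -5*2=-10, -3*2=-6 -> [6, 10, -10, -6]
Stage 3 (ABS): |6|=6, |10|=10, |-10|=10, |-6|=6 -> [6, 10, 10, 6]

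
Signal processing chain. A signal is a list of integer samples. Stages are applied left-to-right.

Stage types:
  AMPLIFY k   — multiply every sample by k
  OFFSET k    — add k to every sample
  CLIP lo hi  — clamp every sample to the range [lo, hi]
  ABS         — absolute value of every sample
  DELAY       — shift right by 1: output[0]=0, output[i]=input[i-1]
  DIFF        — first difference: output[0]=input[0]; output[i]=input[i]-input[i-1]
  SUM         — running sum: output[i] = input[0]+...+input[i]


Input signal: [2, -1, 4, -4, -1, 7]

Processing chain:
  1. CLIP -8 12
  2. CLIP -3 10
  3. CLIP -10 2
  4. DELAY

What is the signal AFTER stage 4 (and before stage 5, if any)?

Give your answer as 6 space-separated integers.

Answer: 0 2 -1 2 -3 -1

Derivation:
Input: [2, -1, 4, -4, -1, 7]
Stage 1 (CLIP -8 12): clip(2,-8,12)=2, clip(-1,-8,12)=-1, clip(4,-8,12)=4, clip(-4,-8,12)=-4, clip(-1,-8,12)=-1, clip(7,-8,12)=7 -> [2, -1, 4, -4, -1, 7]
Stage 2 (CLIP -3 10): clip(2,-3,10)=2, clip(-1,-3,10)=-1, clip(4,-3,10)=4, clip(-4,-3,10)=-3, clip(-1,-3,10)=-1, clip(7,-3,10)=7 -> [2, -1, 4, -3, -1, 7]
Stage 3 (CLIP -10 2): clip(2,-10,2)=2, clip(-1,-10,2)=-1, clip(4,-10,2)=2, clip(-3,-10,2)=-3, clip(-1,-10,2)=-1, clip(7,-10,2)=2 -> [2, -1, 2, -3, -1, 2]
Stage 4 (DELAY): [0, 2, -1, 2, -3, -1] = [0, 2, -1, 2, -3, -1] -> [0, 2, -1, 2, -3, -1]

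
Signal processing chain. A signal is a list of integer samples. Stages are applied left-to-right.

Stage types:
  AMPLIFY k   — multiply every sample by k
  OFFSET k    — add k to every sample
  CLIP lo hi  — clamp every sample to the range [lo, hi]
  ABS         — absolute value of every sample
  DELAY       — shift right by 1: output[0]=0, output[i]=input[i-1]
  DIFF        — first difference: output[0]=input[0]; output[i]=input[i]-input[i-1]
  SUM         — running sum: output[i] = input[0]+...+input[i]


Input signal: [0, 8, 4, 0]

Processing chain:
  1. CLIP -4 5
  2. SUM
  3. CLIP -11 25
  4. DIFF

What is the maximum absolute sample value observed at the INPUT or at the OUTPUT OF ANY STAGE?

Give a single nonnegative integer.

Input: [0, 8, 4, 0] (max |s|=8)
Stage 1 (CLIP -4 5): clip(0,-4,5)=0, clip(8,-4,5)=5, clip(4,-4,5)=4, clip(0,-4,5)=0 -> [0, 5, 4, 0] (max |s|=5)
Stage 2 (SUM): sum[0..0]=0, sum[0..1]=5, sum[0..2]=9, sum[0..3]=9 -> [0, 5, 9, 9] (max |s|=9)
Stage 3 (CLIP -11 25): clip(0,-11,25)=0, clip(5,-11,25)=5, clip(9,-11,25)=9, clip(9,-11,25)=9 -> [0, 5, 9, 9] (max |s|=9)
Stage 4 (DIFF): s[0]=0, 5-0=5, 9-5=4, 9-9=0 -> [0, 5, 4, 0] (max |s|=5)
Overall max amplitude: 9

Answer: 9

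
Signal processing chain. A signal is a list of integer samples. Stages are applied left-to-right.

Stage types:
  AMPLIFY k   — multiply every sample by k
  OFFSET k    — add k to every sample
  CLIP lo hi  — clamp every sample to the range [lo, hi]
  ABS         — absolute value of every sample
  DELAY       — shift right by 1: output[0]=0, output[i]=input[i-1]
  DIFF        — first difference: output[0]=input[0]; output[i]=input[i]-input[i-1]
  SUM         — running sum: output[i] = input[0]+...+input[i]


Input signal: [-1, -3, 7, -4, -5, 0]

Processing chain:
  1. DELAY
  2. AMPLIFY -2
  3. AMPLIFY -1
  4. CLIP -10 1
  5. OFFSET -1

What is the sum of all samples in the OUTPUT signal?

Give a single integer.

Answer: -31

Derivation:
Input: [-1, -3, 7, -4, -5, 0]
Stage 1 (DELAY): [0, -1, -3, 7, -4, -5] = [0, -1, -3, 7, -4, -5] -> [0, -1, -3, 7, -4, -5]
Stage 2 (AMPLIFY -2): 0*-2=0, -1*-2=2, -3*-2=6, 7*-2=-14, -4*-2=8, -5*-2=10 -> [0, 2, 6, -14, 8, 10]
Stage 3 (AMPLIFY -1): 0*-1=0, 2*-1=-2, 6*-1=-6, -14*-1=14, 8*-1=-8, 10*-1=-10 -> [0, -2, -6, 14, -8, -10]
Stage 4 (CLIP -10 1): clip(0,-10,1)=0, clip(-2,-10,1)=-2, clip(-6,-10,1)=-6, clip(14,-10,1)=1, clip(-8,-10,1)=-8, clip(-10,-10,1)=-10 -> [0, -2, -6, 1, -8, -10]
Stage 5 (OFFSET -1): 0+-1=-1, -2+-1=-3, -6+-1=-7, 1+-1=0, -8+-1=-9, -10+-1=-11 -> [-1, -3, -7, 0, -9, -11]
Output sum: -31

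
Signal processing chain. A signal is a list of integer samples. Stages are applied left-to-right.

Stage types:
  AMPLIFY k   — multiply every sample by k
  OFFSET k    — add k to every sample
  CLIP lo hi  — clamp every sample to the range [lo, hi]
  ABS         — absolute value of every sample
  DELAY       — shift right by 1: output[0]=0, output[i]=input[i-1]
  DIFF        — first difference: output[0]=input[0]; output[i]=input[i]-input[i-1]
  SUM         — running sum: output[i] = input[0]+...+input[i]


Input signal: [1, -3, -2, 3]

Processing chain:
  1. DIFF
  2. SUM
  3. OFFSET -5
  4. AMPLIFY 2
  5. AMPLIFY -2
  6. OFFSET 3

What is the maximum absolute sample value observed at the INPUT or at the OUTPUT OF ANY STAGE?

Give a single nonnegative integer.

Answer: 35

Derivation:
Input: [1, -3, -2, 3] (max |s|=3)
Stage 1 (DIFF): s[0]=1, -3-1=-4, -2--3=1, 3--2=5 -> [1, -4, 1, 5] (max |s|=5)
Stage 2 (SUM): sum[0..0]=1, sum[0..1]=-3, sum[0..2]=-2, sum[0..3]=3 -> [1, -3, -2, 3] (max |s|=3)
Stage 3 (OFFSET -5): 1+-5=-4, -3+-5=-8, -2+-5=-7, 3+-5=-2 -> [-4, -8, -7, -2] (max |s|=8)
Stage 4 (AMPLIFY 2): -4*2=-8, -8*2=-16, -7*2=-14, -2*2=-4 -> [-8, -16, -14, -4] (max |s|=16)
Stage 5 (AMPLIFY -2): -8*-2=16, -16*-2=32, -14*-2=28, -4*-2=8 -> [16, 32, 28, 8] (max |s|=32)
Stage 6 (OFFSET 3): 16+3=19, 32+3=35, 28+3=31, 8+3=11 -> [19, 35, 31, 11] (max |s|=35)
Overall max amplitude: 35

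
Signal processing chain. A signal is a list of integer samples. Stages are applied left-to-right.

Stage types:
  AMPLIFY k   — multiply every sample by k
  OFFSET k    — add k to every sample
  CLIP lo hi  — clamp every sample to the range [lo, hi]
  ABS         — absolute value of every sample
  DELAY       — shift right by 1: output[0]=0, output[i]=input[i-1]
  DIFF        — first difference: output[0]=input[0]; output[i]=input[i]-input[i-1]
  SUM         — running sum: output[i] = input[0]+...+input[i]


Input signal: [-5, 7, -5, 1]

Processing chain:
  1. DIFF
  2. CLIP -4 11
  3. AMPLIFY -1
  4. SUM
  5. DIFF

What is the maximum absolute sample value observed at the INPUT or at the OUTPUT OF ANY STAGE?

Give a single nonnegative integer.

Answer: 12

Derivation:
Input: [-5, 7, -5, 1] (max |s|=7)
Stage 1 (DIFF): s[0]=-5, 7--5=12, -5-7=-12, 1--5=6 -> [-5, 12, -12, 6] (max |s|=12)
Stage 2 (CLIP -4 11): clip(-5,-4,11)=-4, clip(12,-4,11)=11, clip(-12,-4,11)=-4, clip(6,-4,11)=6 -> [-4, 11, -4, 6] (max |s|=11)
Stage 3 (AMPLIFY -1): -4*-1=4, 11*-1=-11, -4*-1=4, 6*-1=-6 -> [4, -11, 4, -6] (max |s|=11)
Stage 4 (SUM): sum[0..0]=4, sum[0..1]=-7, sum[0..2]=-3, sum[0..3]=-9 -> [4, -7, -3, -9] (max |s|=9)
Stage 5 (DIFF): s[0]=4, -7-4=-11, -3--7=4, -9--3=-6 -> [4, -11, 4, -6] (max |s|=11)
Overall max amplitude: 12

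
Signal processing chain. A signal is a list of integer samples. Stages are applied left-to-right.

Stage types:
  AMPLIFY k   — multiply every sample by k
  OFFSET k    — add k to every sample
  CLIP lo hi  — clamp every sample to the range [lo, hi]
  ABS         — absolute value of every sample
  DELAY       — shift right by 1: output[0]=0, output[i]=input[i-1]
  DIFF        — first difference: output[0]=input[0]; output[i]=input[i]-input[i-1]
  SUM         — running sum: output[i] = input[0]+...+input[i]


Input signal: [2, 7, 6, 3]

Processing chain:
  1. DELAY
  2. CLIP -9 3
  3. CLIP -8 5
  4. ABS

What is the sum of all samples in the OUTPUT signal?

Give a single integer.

Answer: 8

Derivation:
Input: [2, 7, 6, 3]
Stage 1 (DELAY): [0, 2, 7, 6] = [0, 2, 7, 6] -> [0, 2, 7, 6]
Stage 2 (CLIP -9 3): clip(0,-9,3)=0, clip(2,-9,3)=2, clip(7,-9,3)=3, clip(6,-9,3)=3 -> [0, 2, 3, 3]
Stage 3 (CLIP -8 5): clip(0,-8,5)=0, clip(2,-8,5)=2, clip(3,-8,5)=3, clip(3,-8,5)=3 -> [0, 2, 3, 3]
Stage 4 (ABS): |0|=0, |2|=2, |3|=3, |3|=3 -> [0, 2, 3, 3]
Output sum: 8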